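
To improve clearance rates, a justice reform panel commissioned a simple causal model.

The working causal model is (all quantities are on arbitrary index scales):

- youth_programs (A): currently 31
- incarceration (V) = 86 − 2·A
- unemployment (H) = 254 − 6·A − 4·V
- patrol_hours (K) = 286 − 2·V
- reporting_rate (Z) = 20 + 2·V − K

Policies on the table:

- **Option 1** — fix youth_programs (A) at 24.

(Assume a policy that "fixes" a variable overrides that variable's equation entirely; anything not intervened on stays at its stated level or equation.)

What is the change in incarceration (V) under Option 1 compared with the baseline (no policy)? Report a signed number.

14

Baseline:
  A = 31
  V = 86 − 2·31 = 24
Option 1 (A := 24):
  A = 24
  V = 86 − 2·24 = 38
Change in V: 38 − 24 = 14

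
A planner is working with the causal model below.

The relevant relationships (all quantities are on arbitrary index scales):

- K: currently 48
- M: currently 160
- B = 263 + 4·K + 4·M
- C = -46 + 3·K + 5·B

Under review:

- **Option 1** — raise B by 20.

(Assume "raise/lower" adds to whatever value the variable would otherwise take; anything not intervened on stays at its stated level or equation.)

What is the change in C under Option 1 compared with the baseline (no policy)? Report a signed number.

100

Baseline:
  K = 48
  M = 160
  B = 263 + 4·48 + 4·160 = 1095
  C = -46 + 3·48 + 5·1095 = 5573
Option 1 (B + 20):
  K = 48
  M = 160
  B = 263 + 4·48 + 4·160 (+20 from intervention) = 1115
  C = -46 + 3·48 + 5·1115 = 5673
Change in C: 5673 − 5573 = 100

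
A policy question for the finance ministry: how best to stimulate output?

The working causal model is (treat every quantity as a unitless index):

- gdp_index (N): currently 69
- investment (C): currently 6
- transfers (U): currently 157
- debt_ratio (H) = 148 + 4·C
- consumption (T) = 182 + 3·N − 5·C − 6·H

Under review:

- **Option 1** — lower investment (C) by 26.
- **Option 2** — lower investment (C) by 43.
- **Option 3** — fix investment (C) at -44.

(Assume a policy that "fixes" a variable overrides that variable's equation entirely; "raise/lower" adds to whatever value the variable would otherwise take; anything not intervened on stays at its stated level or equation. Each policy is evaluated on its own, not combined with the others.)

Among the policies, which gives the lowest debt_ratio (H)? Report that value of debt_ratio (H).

-28

Option 1 (C − 26):
  C = 6 − 26 = -20
  H = 148 + 4·(-20) = 68
Option 2 (C − 43):
  C = 6 − 43 = -37
  H = 148 + 4·(-37) = 0
Option 3 (C := -44):
  C = -44
  H = 148 + 4·(-44) = -28
Comparing — Option 1: H=68, Option 2: H=0, Option 3: H=-28. Lowest is -28 (Option 3).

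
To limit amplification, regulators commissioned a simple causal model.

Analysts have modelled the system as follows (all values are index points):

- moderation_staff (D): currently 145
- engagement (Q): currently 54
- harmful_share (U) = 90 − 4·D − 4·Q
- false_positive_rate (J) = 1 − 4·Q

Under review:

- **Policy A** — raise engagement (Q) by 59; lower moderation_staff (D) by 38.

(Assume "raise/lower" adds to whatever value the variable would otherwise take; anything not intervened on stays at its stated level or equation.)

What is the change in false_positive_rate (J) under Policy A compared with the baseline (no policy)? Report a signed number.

-236

Baseline:
  Q = 54
  J = 1 − 4·54 = -215
Policy A (Q + 59, D − 38):
  Q = 54 + 59 = 113
  J = 1 − 4·113 = -451
Change in J: -451 − (-215) = -236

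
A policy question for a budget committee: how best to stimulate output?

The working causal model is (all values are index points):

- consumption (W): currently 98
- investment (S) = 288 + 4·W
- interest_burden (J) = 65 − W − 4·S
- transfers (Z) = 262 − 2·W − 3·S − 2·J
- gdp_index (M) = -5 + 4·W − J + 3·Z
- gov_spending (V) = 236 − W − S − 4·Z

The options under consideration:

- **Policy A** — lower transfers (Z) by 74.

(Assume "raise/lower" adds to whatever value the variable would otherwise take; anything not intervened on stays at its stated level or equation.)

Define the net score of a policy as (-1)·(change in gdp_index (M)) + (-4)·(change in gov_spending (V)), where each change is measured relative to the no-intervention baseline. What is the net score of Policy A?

-962

Baseline:
  W = 98
  S = 288 + 4·98 = 680
  J = 65 − 98 − 4·680 = -2753
  Z = 262 − 2·98 − 3·680 − 2·(-2753) = 3532
  M = -5 + 4·98 − (-2753) + 3·3532 = 13736
  V = 236 − 98 − 680 − 4·3532 = -14670
Policy A (Z − 74):
  W = 98
  S = 288 + 4·98 = 680
  J = 65 − 98 − 4·680 = -2753
  Z = 262 − 2·98 − 3·680 − 2·(-2753) (−74 from intervention) = 3458
  M = -5 + 4·98 − (-2753) + 3·3458 = 13514
  V = 236 − 98 − 680 − 4·3458 = -14374
ΔM = 13514 − 13736 = -222; ΔV = -14374 − (-14670) = 296
Score = (-1)·(-222) + (-4)·296 = -962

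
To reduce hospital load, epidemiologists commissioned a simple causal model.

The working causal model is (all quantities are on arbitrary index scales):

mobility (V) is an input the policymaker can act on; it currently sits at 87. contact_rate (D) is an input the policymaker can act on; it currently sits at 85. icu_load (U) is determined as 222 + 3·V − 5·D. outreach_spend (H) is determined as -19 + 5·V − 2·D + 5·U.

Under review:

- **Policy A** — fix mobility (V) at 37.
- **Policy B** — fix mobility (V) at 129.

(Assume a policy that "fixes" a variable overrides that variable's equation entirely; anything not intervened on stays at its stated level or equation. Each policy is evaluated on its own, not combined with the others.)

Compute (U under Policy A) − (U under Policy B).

Policy A (V := 37):
  V = 37
  D = 85
  U = 222 + 3·37 − 5·85 = -92
Policy B (V := 129):
  V = 129
  D = 85
  U = 222 + 3·129 − 5·85 = 184
U: -92 − 184 = -276

-276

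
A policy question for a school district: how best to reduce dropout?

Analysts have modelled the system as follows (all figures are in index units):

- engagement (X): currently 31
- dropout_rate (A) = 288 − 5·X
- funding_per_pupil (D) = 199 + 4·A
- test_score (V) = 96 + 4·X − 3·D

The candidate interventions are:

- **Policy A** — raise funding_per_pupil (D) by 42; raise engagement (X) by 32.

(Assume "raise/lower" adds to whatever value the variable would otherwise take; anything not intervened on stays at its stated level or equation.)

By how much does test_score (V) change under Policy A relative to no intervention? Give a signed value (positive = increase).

1922

Baseline:
  X = 31
  A = 288 − 5·31 = 133
  D = 199 + 4·133 = 731
  V = 96 + 4·31 − 3·731 = -1973
Policy A (D + 42, X + 32):
  X = 31 + 32 = 63
  A = 288 − 5·63 = -27
  D = 199 + 4·(-27) (+42 from intervention) = 133
  V = 96 + 4·63 − 3·133 = -51
Change in V: -51 − (-1973) = 1922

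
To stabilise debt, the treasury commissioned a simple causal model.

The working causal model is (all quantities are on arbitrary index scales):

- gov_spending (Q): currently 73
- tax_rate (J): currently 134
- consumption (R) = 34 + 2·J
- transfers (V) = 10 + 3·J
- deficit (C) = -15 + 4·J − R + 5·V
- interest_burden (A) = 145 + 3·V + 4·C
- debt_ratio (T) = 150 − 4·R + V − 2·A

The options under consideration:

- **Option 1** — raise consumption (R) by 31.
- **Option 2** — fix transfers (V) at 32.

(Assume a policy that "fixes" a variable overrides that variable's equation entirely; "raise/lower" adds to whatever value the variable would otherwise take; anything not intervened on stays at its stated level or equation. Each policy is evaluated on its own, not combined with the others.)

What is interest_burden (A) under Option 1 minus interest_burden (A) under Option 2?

Option 1 (R + 31):
  J = 134
  R = 34 + 2·134 (+31 from intervention) = 333
  V = 10 + 3·134 = 412
  C = -15 + 4·134 − 333 + 5·412 = 2248
  A = 145 + 3·412 + 4·2248 = 10373
Option 2 (V := 32):
  J = 134
  R = 34 + 2·134 = 302
  V = 32
  C = -15 + 4·134 − 302 + 5·32 = 379
  A = 145 + 3·32 + 4·379 = 1757
A: 10373 − 1757 = 8616

8616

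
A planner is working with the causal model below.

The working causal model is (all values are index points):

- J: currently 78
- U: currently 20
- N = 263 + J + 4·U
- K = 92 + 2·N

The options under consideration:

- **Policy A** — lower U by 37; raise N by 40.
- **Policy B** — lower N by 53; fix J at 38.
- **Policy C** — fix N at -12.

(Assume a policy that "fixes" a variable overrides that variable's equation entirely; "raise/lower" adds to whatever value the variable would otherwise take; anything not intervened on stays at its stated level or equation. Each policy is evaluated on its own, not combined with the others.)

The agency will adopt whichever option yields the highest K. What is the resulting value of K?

748

Policy A (U − 37, N + 40):
  J = 78
  U = 20 − 37 = -17
  N = 263 + 78 + 4·(-17) (+40 from intervention) = 313
  K = 92 + 2·313 = 718
Policy B (N − 53, J := 38):
  J = 38
  U = 20
  N = 263 + 38 + 4·20 (−53 from intervention) = 328
  K = 92 + 2·328 = 748
Policy C (N := -12):
  J = 78
  U = 20
  N = -12
  K = 92 + 2·(-12) = 68
Comparing — Policy A: K=718, Policy B: K=748, Policy C: K=68. Highest is 748 (Policy B).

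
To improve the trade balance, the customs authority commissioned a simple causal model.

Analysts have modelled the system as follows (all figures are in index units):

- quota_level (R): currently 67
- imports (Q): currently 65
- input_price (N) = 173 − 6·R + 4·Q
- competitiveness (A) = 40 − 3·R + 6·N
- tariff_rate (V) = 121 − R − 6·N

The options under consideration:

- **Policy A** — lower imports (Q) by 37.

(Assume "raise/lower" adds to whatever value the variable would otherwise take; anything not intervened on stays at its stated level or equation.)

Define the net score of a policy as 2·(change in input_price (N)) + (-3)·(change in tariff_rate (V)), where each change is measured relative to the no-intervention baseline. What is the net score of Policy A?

Baseline:
  R = 67
  Q = 65
  N = 173 − 6·67 + 4·65 = 31
  V = 121 − 67 − 6·31 = -132
Policy A (Q − 37):
  R = 67
  Q = 65 − 37 = 28
  N = 173 − 6·67 + 4·28 = -117
  V = 121 − 67 − 6·(-117) = 756
ΔN = -117 − 31 = -148; ΔV = 756 − (-132) = 888
Score = 2·(-148) + (-3)·888 = -2960

-2960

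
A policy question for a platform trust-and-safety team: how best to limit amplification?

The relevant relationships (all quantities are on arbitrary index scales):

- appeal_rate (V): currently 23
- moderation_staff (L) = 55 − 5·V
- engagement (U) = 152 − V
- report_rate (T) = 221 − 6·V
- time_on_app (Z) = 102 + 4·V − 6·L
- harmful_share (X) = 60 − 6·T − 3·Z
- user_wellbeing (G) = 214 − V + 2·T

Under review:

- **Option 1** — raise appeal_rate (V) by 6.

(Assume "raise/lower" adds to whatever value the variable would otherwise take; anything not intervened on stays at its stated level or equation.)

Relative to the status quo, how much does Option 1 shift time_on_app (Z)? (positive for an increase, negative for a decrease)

Baseline:
  V = 23
  L = 55 − 5·23 = -60
  Z = 102 + 4·23 − 6·(-60) = 554
Option 1 (V + 6):
  V = 23 + 6 = 29
  L = 55 − 5·29 = -90
  Z = 102 + 4·29 − 6·(-90) = 758
Change in Z: 758 − 554 = 204

204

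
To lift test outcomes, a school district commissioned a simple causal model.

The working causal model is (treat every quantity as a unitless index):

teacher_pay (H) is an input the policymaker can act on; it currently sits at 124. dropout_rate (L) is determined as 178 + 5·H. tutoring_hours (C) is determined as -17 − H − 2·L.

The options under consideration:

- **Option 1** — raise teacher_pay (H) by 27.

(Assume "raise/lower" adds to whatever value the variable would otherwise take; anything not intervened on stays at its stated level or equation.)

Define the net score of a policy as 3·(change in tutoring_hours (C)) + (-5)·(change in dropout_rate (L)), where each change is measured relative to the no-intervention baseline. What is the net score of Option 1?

-1566

Baseline:
  H = 124
  L = 178 + 5·124 = 798
  C = -17 − 124 − 2·798 = -1737
Option 1 (H + 27):
  H = 124 + 27 = 151
  L = 178 + 5·151 = 933
  C = -17 − 151 − 2·933 = -2034
ΔC = -2034 − (-1737) = -297; ΔL = 933 − 798 = 135
Score = 3·(-297) + (-5)·135 = -1566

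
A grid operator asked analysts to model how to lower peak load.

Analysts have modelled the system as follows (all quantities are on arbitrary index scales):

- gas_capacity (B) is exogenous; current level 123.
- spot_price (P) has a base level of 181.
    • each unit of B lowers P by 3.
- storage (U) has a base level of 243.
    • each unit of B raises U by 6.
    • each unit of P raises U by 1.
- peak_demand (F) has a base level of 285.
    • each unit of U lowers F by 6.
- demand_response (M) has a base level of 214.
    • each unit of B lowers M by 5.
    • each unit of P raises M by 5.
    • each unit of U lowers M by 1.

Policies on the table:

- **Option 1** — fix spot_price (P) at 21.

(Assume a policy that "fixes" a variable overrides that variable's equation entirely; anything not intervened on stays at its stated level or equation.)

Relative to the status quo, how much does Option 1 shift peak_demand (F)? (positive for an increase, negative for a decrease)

-1254

Baseline:
  B = 123
  P = 181 − 3·123 = -188
  U = 243 + 6·123 + (-188) = 793
  F = 285 − 6·793 = -4473
Option 1 (P := 21):
  B = 123
  P = 21
  U = 243 + 6·123 + 21 = 1002
  F = 285 − 6·1002 = -5727
Change in F: -5727 − (-4473) = -1254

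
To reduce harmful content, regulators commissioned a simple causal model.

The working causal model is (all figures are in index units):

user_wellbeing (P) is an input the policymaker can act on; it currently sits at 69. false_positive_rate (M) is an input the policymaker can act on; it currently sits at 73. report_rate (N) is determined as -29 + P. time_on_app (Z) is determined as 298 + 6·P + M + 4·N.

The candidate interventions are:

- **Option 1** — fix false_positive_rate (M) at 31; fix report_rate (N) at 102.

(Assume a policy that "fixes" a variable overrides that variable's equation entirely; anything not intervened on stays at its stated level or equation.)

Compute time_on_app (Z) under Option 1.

Option 1 (M := 31, N := 102):
  P = 69
  M = 31
  N = 102
  Z = 298 + 6·69 + 31 + 4·102 = 1151

1151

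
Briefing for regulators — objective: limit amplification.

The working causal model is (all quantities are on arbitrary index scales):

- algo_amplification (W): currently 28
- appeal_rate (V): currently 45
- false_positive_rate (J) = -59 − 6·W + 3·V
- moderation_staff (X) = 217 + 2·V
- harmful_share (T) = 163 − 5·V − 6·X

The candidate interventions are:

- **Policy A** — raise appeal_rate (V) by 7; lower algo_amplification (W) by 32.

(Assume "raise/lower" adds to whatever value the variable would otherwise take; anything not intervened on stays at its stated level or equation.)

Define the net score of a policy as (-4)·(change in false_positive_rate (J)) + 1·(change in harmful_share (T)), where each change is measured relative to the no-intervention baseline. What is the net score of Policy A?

-971

Baseline:
  W = 28
  V = 45
  J = -59 − 6·28 + 3·45 = -92
  X = 217 + 2·45 = 307
  T = 163 − 5·45 − 6·307 = -1904
Policy A (V + 7, W − 32):
  W = 28 − 32 = -4
  V = 45 + 7 = 52
  J = -59 − 6·(-4) + 3·52 = 121
  X = 217 + 2·52 = 321
  T = 163 − 5·52 − 6·321 = -2023
ΔJ = 121 − (-92) = 213; ΔT = -2023 − (-1904) = -119
Score = (-4)·213 + 1·(-119) = -971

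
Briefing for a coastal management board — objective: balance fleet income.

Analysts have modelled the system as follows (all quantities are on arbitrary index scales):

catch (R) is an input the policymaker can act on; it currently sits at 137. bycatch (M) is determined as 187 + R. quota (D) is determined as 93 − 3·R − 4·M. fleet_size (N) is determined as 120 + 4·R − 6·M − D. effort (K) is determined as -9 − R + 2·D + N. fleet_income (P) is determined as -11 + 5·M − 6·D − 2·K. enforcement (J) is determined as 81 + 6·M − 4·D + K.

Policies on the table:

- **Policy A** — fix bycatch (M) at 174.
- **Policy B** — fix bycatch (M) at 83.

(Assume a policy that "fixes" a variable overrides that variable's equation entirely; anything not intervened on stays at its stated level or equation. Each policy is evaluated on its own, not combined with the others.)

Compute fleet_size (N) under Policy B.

Policy B (M := 83):
  R = 137
  M = 83
  D = 93 − 3·137 − 4·83 = -650
  N = 120 + 4·137 − 6·83 − (-650) = 820

820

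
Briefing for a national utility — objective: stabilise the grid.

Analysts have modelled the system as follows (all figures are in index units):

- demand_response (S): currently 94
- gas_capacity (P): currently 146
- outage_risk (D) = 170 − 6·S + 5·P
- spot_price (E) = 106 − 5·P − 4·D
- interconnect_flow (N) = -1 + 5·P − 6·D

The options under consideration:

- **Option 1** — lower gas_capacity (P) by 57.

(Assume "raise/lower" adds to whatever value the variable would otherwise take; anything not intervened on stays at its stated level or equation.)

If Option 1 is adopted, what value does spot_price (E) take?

-543

Option 1 (P − 57):
  S = 94
  P = 146 − 57 = 89
  D = 170 − 6·94 + 5·89 = 51
  E = 106 − 5·89 − 4·51 = -543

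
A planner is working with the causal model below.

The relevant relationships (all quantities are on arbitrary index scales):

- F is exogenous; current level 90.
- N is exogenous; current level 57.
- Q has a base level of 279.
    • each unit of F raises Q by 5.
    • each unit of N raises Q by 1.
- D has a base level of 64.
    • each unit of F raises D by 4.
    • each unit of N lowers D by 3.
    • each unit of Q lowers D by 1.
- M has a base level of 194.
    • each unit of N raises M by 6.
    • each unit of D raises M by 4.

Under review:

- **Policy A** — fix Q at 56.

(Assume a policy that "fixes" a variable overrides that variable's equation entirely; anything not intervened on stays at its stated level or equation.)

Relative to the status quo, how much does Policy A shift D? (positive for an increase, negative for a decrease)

Baseline:
  F = 90
  N = 57
  Q = 279 + 5·90 + 57 = 786
  D = 64 + 4·90 − 3·57 − 786 = -533
Policy A (Q := 56):
  F = 90
  N = 57
  Q = 56
  D = 64 + 4·90 − 3·57 − 56 = 197
Change in D: 197 − (-533) = 730

730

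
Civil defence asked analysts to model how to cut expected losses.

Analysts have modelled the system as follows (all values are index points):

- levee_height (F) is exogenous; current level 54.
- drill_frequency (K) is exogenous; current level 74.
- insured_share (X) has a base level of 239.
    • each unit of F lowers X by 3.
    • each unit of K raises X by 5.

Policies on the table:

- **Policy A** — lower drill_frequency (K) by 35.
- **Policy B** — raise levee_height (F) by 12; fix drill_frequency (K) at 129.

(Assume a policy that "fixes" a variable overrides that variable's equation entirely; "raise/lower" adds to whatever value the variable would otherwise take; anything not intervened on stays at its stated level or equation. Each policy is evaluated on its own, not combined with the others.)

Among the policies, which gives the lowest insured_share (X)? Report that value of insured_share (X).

Policy A (K − 35):
  F = 54
  K = 74 − 35 = 39
  X = 239 − 3·54 + 5·39 = 272
Policy B (F + 12, K := 129):
  F = 54 + 12 = 66
  K = 129
  X = 239 − 3·66 + 5·129 = 686
Comparing — Policy A: X=272, Policy B: X=686. Lowest is 272 (Policy A).

272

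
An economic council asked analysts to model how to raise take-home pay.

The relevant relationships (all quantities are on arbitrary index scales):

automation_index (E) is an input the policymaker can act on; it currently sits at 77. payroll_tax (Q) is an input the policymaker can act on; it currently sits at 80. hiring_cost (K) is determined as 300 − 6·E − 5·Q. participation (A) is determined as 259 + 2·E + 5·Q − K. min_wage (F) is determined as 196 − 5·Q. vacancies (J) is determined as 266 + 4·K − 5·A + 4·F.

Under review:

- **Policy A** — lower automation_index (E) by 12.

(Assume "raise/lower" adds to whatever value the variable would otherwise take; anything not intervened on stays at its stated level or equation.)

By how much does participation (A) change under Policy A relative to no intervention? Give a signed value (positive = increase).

-96

Baseline:
  E = 77
  Q = 80
  K = 300 − 6·77 − 5·80 = -562
  A = 259 + 2·77 + 5·80 − (-562) = 1375
Policy A (E − 12):
  E = 77 − 12 = 65
  Q = 80
  K = 300 − 6·65 − 5·80 = -490
  A = 259 + 2·65 + 5·80 − (-490) = 1279
Change in A: 1279 − 1375 = -96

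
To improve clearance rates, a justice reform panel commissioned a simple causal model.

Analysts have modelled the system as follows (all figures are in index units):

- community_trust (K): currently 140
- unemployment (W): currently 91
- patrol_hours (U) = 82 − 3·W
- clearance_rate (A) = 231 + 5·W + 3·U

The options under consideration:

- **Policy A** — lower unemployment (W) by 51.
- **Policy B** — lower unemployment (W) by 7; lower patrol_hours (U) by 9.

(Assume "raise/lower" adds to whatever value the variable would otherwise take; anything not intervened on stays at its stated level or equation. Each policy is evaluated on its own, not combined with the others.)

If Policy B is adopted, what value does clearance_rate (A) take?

114

Policy B (W − 7, U − 9):
  W = 91 − 7 = 84
  U = 82 − 3·84 (−9 from intervention) = -179
  A = 231 + 5·84 + 3·(-179) = 114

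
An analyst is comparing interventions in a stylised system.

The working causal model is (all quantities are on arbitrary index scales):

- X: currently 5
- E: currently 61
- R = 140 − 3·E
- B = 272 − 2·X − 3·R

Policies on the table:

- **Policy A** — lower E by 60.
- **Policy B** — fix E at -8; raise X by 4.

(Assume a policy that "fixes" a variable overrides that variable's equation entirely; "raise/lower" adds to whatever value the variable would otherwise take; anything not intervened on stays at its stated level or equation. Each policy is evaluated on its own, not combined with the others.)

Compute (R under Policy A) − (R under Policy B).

Policy A (E − 60):
  E = 61 − 60 = 1
  R = 140 − 3·1 = 137
Policy B (E := -8, X + 4):
  E = -8
  R = 140 − 3·(-8) = 164
R: 137 − 164 = -27

-27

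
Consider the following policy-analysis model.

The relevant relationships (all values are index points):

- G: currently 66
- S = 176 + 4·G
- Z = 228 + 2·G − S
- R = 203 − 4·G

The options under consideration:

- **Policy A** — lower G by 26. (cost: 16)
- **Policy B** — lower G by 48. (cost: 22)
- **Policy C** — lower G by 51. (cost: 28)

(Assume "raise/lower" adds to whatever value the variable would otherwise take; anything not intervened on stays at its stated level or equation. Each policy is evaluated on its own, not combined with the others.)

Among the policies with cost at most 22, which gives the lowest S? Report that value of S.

Policy A (G − 26):
  G = 66 − 26 = 40
  S = 176 + 4·40 = 336
Policy B (G − 48):
  G = 66 − 48 = 18
  S = 176 + 4·18 = 248
Comparing — Policy A: S=336, Policy B: S=248. Lowest is 248 (Policy B).

248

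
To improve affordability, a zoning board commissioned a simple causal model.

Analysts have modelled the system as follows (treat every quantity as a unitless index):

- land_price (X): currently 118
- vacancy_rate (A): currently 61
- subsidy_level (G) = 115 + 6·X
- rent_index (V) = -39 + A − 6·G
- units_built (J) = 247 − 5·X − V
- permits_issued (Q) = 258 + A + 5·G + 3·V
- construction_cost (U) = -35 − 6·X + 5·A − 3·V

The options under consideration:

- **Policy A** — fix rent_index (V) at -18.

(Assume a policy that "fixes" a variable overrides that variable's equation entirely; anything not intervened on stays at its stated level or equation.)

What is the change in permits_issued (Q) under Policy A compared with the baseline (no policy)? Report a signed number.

Baseline:
  X = 118
  A = 61
  G = 115 + 6·118 = 823
  V = -39 + 61 − 6·823 = -4916
  Q = 258 + 61 + 5·823 + 3·(-4916) = -10314
Policy A (V := -18):
  X = 118
  A = 61
  G = 115 + 6·118 = 823
  V = -18
  Q = 258 + 61 + 5·823 + 3·(-18) = 4380
Change in Q: 4380 − (-10314) = 14694

14694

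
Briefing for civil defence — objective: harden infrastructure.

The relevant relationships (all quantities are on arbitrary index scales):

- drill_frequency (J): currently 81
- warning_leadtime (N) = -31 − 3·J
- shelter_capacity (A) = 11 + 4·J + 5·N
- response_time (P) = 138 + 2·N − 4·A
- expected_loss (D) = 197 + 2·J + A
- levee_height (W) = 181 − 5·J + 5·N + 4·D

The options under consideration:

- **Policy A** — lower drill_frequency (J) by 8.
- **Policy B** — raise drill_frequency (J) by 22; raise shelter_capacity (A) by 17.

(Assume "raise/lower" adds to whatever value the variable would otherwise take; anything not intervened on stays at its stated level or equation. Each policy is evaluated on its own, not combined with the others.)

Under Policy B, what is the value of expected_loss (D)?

-857

Policy B (J + 22, A + 17):
  J = 81 + 22 = 103
  N = -31 − 3·103 = -340
  A = 11 + 4·103 + 5·(-340) (+17 from intervention) = -1260
  D = 197 + 2·103 + (-1260) = -857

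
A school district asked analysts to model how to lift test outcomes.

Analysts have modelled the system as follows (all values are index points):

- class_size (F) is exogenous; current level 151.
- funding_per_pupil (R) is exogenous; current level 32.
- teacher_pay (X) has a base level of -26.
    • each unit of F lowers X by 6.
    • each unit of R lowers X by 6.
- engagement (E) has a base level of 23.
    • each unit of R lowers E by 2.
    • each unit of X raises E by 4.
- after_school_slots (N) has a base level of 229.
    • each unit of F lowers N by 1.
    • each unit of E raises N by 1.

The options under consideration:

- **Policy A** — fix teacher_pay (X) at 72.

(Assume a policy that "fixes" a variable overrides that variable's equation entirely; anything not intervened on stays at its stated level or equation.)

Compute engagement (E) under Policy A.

Policy A (X := 72):
  F = 151
  R = 32
  X = 72
  E = 23 − 2·32 + 4·72 = 247

247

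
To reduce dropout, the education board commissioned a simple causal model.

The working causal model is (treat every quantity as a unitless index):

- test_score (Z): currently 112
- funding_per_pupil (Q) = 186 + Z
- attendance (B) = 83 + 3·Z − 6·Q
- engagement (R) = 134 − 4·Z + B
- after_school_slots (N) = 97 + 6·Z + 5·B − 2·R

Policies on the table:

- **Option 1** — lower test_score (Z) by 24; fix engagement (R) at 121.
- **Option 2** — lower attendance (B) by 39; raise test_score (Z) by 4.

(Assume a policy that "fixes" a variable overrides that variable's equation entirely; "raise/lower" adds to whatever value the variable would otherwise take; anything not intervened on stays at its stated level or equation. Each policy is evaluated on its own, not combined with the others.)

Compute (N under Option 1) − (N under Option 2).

-3295

Option 1 (Z − 24, R := 121):
  Z = 112 − 24 = 88
  Q = 186 + 88 = 274
  B = 83 + 3·88 − 6·274 = -1297
  R = 121
  N = 97 + 6·88 + 5·(-1297) − 2·121 = -6102
Option 2 (B − 39, Z + 4):
  Z = 112 + 4 = 116
  Q = 186 + 116 = 302
  B = 83 + 3·116 − 6·302 (−39 from intervention) = -1420
  R = 134 − 4·116 + (-1420) = -1750
  N = 97 + 6·116 + 5·(-1420) − 2·(-1750) = -2807
N: -6102 − (-2807) = -3295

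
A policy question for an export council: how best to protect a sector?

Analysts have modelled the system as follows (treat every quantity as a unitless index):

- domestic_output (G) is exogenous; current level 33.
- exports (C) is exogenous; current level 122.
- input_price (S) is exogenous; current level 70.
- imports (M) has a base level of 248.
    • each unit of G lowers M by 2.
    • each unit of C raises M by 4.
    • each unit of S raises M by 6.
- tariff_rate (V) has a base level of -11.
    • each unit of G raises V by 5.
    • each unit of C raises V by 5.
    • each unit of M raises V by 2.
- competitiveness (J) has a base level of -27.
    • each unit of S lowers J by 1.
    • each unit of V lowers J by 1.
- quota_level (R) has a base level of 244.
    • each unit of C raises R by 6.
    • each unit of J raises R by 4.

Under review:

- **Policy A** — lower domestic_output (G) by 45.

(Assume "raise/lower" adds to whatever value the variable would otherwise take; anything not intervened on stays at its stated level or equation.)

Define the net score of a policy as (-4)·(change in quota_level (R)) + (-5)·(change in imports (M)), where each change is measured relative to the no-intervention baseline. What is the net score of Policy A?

-1170

Baseline:
  G = 33
  C = 122
  S = 70
  M = 248 − 2·33 + 4·122 + 6·70 = 1090
  V = -11 + 5·33 + 5·122 + 2·1090 = 2944
  J = -27 − 70 − 2944 = -3041
  R = 244 + 6·122 + 4·(-3041) = -11188
Policy A (G − 45):
  G = 33 − 45 = -12
  C = 122
  S = 70
  M = 248 − 2·(-12) + 4·122 + 6·70 = 1180
  V = -11 + 5·(-12) + 5·122 + 2·1180 = 2899
  J = -27 − 70 − 2899 = -2996
  R = 244 + 6·122 + 4·(-2996) = -11008
ΔR = -11008 − (-11188) = 180; ΔM = 1180 − 1090 = 90
Score = (-4)·180 + (-5)·90 = -1170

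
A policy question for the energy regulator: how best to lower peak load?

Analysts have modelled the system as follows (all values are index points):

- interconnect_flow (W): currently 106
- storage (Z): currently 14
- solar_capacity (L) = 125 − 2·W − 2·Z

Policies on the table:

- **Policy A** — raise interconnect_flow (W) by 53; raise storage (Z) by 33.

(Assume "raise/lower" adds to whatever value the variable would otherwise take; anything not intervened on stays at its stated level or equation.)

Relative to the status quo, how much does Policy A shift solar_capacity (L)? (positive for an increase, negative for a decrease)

Baseline:
  W = 106
  Z = 14
  L = 125 − 2·106 − 2·14 = -115
Policy A (W + 53, Z + 33):
  W = 106 + 53 = 159
  Z = 14 + 33 = 47
  L = 125 − 2·159 − 2·47 = -287
Change in L: -287 − (-115) = -172

-172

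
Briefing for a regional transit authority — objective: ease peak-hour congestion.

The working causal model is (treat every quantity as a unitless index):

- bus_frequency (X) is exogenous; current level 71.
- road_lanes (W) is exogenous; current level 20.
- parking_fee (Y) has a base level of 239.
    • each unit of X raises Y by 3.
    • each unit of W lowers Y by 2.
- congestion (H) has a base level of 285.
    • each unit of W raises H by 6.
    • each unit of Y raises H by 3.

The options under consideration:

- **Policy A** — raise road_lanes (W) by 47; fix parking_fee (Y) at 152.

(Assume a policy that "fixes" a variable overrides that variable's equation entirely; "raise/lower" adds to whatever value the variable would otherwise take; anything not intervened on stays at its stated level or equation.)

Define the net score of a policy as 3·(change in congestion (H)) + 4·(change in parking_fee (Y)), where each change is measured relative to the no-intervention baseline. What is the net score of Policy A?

Baseline:
  X = 71
  W = 20
  Y = 239 + 3·71 − 2·20 = 412
  H = 285 + 6·20 + 3·412 = 1641
Policy A (W + 47, Y := 152):
  X = 71
  W = 20 + 47 = 67
  Y = 152
  H = 285 + 6·67 + 3·152 = 1143
ΔH = 1143 − 1641 = -498; ΔY = 152 − 412 = -260
Score = 3·(-498) + 4·(-260) = -2534

-2534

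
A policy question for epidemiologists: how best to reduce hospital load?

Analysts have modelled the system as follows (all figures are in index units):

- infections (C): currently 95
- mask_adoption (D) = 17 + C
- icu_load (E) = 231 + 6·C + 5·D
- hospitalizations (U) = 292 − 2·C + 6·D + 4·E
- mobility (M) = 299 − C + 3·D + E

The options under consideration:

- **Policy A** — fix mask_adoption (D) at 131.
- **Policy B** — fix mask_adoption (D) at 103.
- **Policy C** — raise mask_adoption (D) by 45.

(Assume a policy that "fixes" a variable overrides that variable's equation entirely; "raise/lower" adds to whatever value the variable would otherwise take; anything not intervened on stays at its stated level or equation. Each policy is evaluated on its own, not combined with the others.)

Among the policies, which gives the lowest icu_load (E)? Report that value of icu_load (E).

Policy A (D := 131):
  C = 95
  D = 131
  E = 231 + 6·95 + 5·131 = 1456
Policy B (D := 103):
  C = 95
  D = 103
  E = 231 + 6·95 + 5·103 = 1316
Policy C (D + 45):
  C = 95
  D = 17 + 95 (+45 from intervention) = 157
  E = 231 + 6·95 + 5·157 = 1586
Comparing — Policy A: E=1456, Policy B: E=1316, Policy C: E=1586. Lowest is 1316 (Policy B).

1316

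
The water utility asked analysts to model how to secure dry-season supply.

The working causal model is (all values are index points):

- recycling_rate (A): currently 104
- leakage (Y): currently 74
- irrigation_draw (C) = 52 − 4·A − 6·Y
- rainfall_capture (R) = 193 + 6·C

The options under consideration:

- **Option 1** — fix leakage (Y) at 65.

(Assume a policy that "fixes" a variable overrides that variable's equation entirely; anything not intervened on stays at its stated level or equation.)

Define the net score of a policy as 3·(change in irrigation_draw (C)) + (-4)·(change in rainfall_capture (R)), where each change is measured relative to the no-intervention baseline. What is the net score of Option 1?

-1134

Baseline:
  A = 104
  Y = 74
  C = 52 − 4·104 − 6·74 = -808
  R = 193 + 6·(-808) = -4655
Option 1 (Y := 65):
  A = 104
  Y = 65
  C = 52 − 4·104 − 6·65 = -754
  R = 193 + 6·(-754) = -4331
ΔC = -754 − (-808) = 54; ΔR = -4331 − (-4655) = 324
Score = 3·54 + (-4)·324 = -1134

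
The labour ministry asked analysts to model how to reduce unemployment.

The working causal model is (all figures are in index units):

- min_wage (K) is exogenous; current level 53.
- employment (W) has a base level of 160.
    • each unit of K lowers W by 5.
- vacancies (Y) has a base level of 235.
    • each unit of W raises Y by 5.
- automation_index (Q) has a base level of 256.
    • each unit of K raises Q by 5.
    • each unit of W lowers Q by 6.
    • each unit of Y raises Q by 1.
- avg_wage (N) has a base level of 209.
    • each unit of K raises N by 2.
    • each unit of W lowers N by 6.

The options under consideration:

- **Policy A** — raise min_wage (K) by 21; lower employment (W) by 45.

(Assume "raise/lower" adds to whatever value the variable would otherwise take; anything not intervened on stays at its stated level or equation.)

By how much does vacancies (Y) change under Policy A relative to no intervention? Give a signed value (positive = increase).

Baseline:
  K = 53
  W = 160 − 5·53 = -105
  Y = 235 + 5·(-105) = -290
Policy A (K + 21, W − 45):
  K = 53 + 21 = 74
  W = 160 − 5·74 (−45 from intervention) = -255
  Y = 235 + 5·(-255) = -1040
Change in Y: -1040 − (-290) = -750

-750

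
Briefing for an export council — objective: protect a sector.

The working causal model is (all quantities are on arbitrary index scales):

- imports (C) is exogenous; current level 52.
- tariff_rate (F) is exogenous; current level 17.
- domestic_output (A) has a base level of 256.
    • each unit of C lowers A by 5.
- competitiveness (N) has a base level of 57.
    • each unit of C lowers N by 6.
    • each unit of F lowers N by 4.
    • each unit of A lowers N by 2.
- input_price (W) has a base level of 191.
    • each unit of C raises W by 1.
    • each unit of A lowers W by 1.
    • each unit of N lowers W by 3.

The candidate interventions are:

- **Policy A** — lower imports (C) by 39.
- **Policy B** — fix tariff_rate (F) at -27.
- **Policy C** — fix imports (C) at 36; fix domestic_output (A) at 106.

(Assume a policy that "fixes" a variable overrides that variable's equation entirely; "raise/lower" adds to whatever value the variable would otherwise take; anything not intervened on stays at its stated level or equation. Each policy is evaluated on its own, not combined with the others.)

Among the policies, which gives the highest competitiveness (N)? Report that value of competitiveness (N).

Policy A (C − 39):
  C = 52 − 39 = 13
  F = 17
  A = 256 − 5·13 = 191
  N = 57 − 6·13 − 4·17 − 2·191 = -471
Policy B (F := -27):
  C = 52
  F = -27
  A = 256 − 5·52 = -4
  N = 57 − 6·52 − 4·(-27) − 2·(-4) = -139
Policy C (C := 36, A := 106):
  C = 36
  F = 17
  A = 106
  N = 57 − 6·36 − 4·17 − 2·106 = -439
Comparing — Policy A: N=-471, Policy B: N=-139, Policy C: N=-439. Highest is -139 (Policy B).

-139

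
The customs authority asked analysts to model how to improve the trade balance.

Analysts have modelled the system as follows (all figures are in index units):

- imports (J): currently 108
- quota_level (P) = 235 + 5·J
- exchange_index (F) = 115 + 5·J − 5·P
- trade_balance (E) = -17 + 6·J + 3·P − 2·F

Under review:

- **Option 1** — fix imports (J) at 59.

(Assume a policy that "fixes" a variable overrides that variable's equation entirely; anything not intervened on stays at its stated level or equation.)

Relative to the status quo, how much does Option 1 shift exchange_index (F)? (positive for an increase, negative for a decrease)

Baseline:
  J = 108
  P = 235 + 5·108 = 775
  F = 115 + 5·108 − 5·775 = -3220
Option 1 (J := 59):
  J = 59
  P = 235 + 5·59 = 530
  F = 115 + 5·59 − 5·530 = -2240
Change in F: -2240 − (-3220) = 980

980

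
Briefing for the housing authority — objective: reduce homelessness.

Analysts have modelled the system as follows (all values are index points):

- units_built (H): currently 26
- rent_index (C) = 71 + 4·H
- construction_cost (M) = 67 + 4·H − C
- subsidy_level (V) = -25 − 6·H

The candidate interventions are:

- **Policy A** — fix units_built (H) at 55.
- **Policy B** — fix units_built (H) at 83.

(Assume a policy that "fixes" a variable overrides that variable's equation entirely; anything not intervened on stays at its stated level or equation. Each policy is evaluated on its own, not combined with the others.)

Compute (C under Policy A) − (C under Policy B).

Policy A (H := 55):
  H = 55
  C = 71 + 4·55 = 291
Policy B (H := 83):
  H = 83
  C = 71 + 4·83 = 403
C: 291 − 403 = -112

-112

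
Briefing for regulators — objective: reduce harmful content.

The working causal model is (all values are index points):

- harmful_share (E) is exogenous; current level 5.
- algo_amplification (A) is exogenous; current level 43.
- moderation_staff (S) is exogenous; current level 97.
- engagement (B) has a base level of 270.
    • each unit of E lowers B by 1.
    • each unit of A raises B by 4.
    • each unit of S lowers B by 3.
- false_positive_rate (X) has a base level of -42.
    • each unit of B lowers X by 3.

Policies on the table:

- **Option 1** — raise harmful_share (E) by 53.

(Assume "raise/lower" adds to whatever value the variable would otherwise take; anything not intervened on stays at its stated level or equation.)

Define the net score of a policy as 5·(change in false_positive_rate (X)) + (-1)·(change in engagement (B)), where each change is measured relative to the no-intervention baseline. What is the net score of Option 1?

848

Baseline:
  E = 5
  A = 43
  S = 97
  B = 270 − 5 + 4·43 − 3·97 = 146
  X = -42 − 3·146 = -480
Option 1 (E + 53):
  E = 5 + 53 = 58
  A = 43
  S = 97
  B = 270 − 58 + 4·43 − 3·97 = 93
  X = -42 − 3·93 = -321
ΔX = -321 − (-480) = 159; ΔB = 93 − 146 = -53
Score = 5·159 + (-1)·(-53) = 848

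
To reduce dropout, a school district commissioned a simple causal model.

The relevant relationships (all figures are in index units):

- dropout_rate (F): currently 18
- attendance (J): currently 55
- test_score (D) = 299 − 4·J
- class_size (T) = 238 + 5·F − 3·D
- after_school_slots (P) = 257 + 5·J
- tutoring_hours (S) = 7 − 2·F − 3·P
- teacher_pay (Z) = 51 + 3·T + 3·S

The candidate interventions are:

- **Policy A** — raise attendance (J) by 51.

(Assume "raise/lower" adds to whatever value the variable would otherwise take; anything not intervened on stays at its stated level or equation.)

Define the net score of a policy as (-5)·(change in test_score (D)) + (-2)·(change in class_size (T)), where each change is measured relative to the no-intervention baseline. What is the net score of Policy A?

Baseline:
  F = 18
  J = 55
  D = 299 − 4·55 = 79
  T = 238 + 5·18 − 3·79 = 91
Policy A (J + 51):
  F = 18
  J = 55 + 51 = 106
  D = 299 − 4·106 = -125
  T = 238 + 5·18 − 3·(-125) = 703
ΔD = -125 − 79 = -204; ΔT = 703 − 91 = 612
Score = (-5)·(-204) + (-2)·612 = -204

-204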